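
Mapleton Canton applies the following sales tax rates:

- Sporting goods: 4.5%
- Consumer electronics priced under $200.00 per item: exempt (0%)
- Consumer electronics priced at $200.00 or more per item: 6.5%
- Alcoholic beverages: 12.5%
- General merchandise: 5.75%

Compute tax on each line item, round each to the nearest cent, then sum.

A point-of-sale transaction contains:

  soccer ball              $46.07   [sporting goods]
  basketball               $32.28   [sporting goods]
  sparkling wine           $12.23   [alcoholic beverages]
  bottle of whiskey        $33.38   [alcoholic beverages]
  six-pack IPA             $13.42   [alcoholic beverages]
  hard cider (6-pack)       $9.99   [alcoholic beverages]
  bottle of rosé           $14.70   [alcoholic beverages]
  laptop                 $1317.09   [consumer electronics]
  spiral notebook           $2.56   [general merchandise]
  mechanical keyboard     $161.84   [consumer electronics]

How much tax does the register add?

$99.75

Soccer ball $46.07: sporting goods → 4.5% → $2.07
Basketball $32.28: sporting goods → 4.5% → $1.45
Sparkling wine $12.23: alcoholic beverages → 12.5% → $1.53
Bottle of whiskey $33.38: alcoholic beverages → 12.5% → $4.17
Six-pack IPA $13.42: alcoholic beverages → 12.5% → $1.68
Hard cider (6-pack) $9.99: alcoholic beverages → 12.5% → $1.25
Bottle of rosé $14.70: alcoholic beverages → 12.5% → $1.84
Laptop $1317.09: consumer electronics, $200.00 or more → 6.5% → $85.61
Spiral notebook $2.56: general merchandise → 5.75% → $0.15
Mechanical keyboard $161.84: consumer electronics, under $200.00 → 0% → $0.00
Total tax = $2.07 + $1.45 + $1.53 + $4.17 + $1.68 + $1.25 + $1.84 + $85.61 + $0.15 = $99.75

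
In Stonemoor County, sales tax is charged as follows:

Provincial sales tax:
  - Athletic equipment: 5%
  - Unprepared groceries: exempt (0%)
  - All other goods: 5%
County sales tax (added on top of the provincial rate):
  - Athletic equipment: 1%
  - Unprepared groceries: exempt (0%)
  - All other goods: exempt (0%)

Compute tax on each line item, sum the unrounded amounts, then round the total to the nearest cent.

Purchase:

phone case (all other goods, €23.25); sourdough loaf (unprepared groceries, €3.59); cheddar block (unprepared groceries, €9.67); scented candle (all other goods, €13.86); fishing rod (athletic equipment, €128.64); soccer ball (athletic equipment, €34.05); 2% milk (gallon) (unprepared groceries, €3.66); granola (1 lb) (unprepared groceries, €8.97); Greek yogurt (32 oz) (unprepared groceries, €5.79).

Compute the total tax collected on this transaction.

Phone case €23.25: all other goods → 5% + 0% county = 5% → €1.1625
Sourdough loaf €3.59: unprepared groceries → 0% + 0% county = 0% → €0.00
Cheddar block €9.67: unprepared groceries → 0% + 0% county = 0% → €0.00
Scented candle €13.86: all other goods → 5% + 0% county = 5% → €0.693
Fishing rod €128.64: athletic equipment → 5% + 1% county = 6% → €7.7184
Soccer ball €34.05: athletic equipment → 5% + 1% county = 6% → €2.043
2% milk (gallon) €3.66: unprepared groceries → 0% + 0% county = 0% → €0.00
Granola (1 lb) €8.97: unprepared groceries → 0% + 0% county = 0% → €0.00
Greek yogurt (32 oz) €5.79: unprepared groceries → 0% + 0% county = 0% → €0.00
Unrounded tax sum = €11.6169 → €11.62

€11.62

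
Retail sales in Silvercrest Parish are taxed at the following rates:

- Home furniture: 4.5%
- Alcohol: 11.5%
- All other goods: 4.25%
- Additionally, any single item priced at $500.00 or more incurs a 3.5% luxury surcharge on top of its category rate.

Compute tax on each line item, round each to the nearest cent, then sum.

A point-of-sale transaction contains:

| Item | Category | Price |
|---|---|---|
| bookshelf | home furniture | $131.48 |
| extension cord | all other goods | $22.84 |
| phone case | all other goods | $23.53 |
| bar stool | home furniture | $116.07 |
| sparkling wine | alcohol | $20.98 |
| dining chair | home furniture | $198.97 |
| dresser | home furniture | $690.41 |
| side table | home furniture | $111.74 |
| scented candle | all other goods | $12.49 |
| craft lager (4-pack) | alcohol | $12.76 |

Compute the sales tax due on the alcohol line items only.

Sparkling wine $20.98: alcohol → 11.5% → $2.41
Craft lager (4-pack) $12.76: alcohol → 11.5% → $1.47
Tax on alcohol = $2.41 + $1.47 = $3.88

$3.88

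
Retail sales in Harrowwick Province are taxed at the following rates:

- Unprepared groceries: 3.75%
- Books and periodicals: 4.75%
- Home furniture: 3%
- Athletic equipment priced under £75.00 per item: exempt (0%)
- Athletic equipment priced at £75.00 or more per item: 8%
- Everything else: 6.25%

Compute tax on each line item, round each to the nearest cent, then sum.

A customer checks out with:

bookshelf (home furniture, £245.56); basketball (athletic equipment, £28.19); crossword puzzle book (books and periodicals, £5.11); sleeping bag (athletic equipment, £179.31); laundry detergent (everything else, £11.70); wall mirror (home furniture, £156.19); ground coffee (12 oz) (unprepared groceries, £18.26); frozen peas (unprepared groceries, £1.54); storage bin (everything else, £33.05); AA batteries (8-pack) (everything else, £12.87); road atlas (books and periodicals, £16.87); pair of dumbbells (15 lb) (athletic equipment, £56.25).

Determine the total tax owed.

Bookshelf £245.56: home furniture → 3% → £7.37
Basketball £28.19: athletic equipment, under £75.00 → 0% → £0.00
Crossword puzzle book £5.11: books and periodicals → 4.75% → £0.24
Sleeping bag £179.31: athletic equipment, £75.00 or more → 8% → £14.34
Laundry detergent £11.70: everything else → 6.25% → £0.73
Wall mirror £156.19: home furniture → 3% → £4.69
Ground coffee (12 oz) £18.26: unprepared groceries → 3.75% → £0.68
Frozen peas £1.54: unprepared groceries → 3.75% → £0.06
Storage bin £33.05: everything else → 6.25% → £2.07
AA batteries (8-pack) £12.87: everything else → 6.25% → £0.80
Road atlas £16.87: books and periodicals → 4.75% → £0.80
Pair of dumbbells (15 lb) £56.25: athletic equipment, under £75.00 → 0% → £0.00
Total tax = £7.37 + £0.24 + £14.34 + £0.73 + £4.69 + £0.68 + £0.06 + £2.07 + £0.80 + £0.80 = £31.78

£31.78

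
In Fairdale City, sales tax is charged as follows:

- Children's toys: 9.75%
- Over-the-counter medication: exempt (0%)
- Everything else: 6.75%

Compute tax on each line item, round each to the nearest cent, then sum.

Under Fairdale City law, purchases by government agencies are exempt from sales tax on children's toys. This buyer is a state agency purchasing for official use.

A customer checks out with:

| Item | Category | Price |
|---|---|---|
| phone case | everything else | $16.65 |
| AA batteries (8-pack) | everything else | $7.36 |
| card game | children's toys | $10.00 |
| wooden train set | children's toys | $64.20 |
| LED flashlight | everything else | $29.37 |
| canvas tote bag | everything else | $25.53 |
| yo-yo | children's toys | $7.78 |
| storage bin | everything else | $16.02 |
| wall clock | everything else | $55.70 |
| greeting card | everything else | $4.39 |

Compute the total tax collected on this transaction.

$10.46

Phone case $16.65: everything else → 6.75% → $1.12
AA batteries (8-pack) $7.36: everything else → 6.75% → $0.50
Card game $10.00: children's toys, buyer-exempt → 0% → $0.00
Wooden train set $64.20: children's toys, buyer-exempt → 0% → $0.00
LED flashlight $29.37: everything else → 6.75% → $1.98
Canvas tote bag $25.53: everything else → 6.75% → $1.72
Yo-yo $7.78: children's toys, buyer-exempt → 0% → $0.00
Storage bin $16.02: everything else → 6.75% → $1.08
Wall clock $55.70: everything else → 6.75% → $3.76
Greeting card $4.39: everything else → 6.75% → $0.30
Total tax = $1.12 + $0.50 + $1.98 + $1.72 + $1.08 + $3.76 + $0.30 = $10.46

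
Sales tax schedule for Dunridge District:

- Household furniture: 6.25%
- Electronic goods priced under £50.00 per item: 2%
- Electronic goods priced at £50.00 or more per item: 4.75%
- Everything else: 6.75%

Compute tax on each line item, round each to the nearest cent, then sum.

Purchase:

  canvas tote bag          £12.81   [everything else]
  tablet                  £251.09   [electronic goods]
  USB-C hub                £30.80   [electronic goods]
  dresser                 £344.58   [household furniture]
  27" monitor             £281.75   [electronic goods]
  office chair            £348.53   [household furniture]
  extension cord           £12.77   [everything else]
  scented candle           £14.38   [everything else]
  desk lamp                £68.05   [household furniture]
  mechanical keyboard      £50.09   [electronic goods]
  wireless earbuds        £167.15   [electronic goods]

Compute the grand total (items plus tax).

Canvas tote bag £12.81: everything else → 6.75% → £0.86
Tablet £251.09: electronic goods, £50.00 or more → 4.75% → £11.93
USB-C hub £30.80: electronic goods, under £50.00 → 2% → £0.62
Dresser £344.58: household furniture → 6.25% → £21.54
27" monitor £281.75: electronic goods, £50.00 or more → 4.75% → £13.38
Office chair £348.53: household furniture → 6.25% → £21.78
Extension cord £12.77: everything else → 6.75% → £0.86
Scented candle £14.38: everything else → 6.75% → £0.97
Desk lamp £68.05: household furniture → 6.25% → £4.25
Mechanical keyboard £50.09: electronic goods, £50.00 or more → 4.75% → £2.38
Wireless earbuds £167.15: electronic goods, £50.00 or more → 4.75% → £7.94
Subtotal = £1582.00; tax = £86.51; total due = £1668.51

£1668.51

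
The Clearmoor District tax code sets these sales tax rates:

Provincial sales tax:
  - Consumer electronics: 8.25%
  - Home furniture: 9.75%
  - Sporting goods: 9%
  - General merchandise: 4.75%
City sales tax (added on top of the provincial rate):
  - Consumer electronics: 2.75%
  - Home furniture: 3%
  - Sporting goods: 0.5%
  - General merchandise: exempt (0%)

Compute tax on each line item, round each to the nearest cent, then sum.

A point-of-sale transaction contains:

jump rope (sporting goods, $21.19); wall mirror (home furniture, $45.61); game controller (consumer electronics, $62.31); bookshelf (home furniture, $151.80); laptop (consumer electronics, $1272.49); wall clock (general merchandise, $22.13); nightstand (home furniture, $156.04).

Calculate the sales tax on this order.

$194.95

Jump rope $21.19: sporting goods → 9% + 0.5% city = 9.5% → $2.01
Wall mirror $45.61: home furniture → 9.75% + 3% city = 12.75% → $5.82
Game controller $62.31: consumer electronics → 8.25% + 2.75% city = 11% → $6.85
Bookshelf $151.80: home furniture → 9.75% + 3% city = 12.75% → $19.35
Laptop $1272.49: consumer electronics → 8.25% + 2.75% city = 11% → $139.97
Wall clock $22.13: general merchandise → 4.75% + 0% city = 4.75% → $1.05
Nightstand $156.04: home furniture → 9.75% + 3% city = 12.75% → $19.90
Total tax = $2.01 + $5.82 + $6.85 + $19.35 + $139.97 + $1.05 + $19.90 = $194.95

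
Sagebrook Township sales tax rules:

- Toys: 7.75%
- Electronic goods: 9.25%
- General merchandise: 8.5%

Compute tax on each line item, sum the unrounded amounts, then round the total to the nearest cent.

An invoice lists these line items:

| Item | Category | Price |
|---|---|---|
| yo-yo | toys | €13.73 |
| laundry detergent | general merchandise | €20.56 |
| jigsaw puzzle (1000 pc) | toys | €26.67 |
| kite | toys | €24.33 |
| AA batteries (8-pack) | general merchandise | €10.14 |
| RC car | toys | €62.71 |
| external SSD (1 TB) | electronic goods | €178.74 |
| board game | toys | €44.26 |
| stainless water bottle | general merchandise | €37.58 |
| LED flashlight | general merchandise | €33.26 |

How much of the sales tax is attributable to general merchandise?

Laundry detergent €20.56: general merchandise → 8.5% → €1.7476
AA batteries (8-pack) €10.14: general merchandise → 8.5% → €0.8619
Stainless water bottle €37.58: general merchandise → 8.5% → €3.1943
LED flashlight €33.26: general merchandise → 8.5% → €2.8271
Tax on general merchandise: unrounded sum = €8.6309 → €8.63

€8.63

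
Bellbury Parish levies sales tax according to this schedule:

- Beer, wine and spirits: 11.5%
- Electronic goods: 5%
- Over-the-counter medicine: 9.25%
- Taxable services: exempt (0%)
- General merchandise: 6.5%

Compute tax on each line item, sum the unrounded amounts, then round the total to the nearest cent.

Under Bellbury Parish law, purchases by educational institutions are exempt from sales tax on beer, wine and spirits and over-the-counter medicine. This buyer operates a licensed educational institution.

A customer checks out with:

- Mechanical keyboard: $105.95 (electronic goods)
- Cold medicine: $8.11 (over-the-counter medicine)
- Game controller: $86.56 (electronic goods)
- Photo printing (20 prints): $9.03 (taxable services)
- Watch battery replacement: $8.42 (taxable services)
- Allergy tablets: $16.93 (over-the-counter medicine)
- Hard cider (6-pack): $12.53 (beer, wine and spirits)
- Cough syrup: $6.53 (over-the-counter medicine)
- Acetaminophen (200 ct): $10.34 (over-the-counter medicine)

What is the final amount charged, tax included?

$274.03

Mechanical keyboard $105.95: electronic goods → 5% → $5.2975
Cold medicine $8.11: over-the-counter medicine, buyer-exempt → 0% → $0.00
Game controller $86.56: electronic goods → 5% → $4.328
Photo printing (20 prints) $9.03: taxable services → 0% → $0.00
Watch battery replacement $8.42: taxable services → 0% → $0.00
Allergy tablets $16.93: over-the-counter medicine, buyer-exempt → 0% → $0.00
Hard cider (6-pack) $12.53: beer, wine and spirits, buyer-exempt → 0% → $0.00
Cough syrup $6.53: over-the-counter medicine, buyer-exempt → 0% → $0.00
Acetaminophen (200 ct) $10.34: over-the-counter medicine, buyer-exempt → 0% → $0.00
Subtotal = $264.40; unrounded tax = $9.6255 → $9.63; total due = $274.03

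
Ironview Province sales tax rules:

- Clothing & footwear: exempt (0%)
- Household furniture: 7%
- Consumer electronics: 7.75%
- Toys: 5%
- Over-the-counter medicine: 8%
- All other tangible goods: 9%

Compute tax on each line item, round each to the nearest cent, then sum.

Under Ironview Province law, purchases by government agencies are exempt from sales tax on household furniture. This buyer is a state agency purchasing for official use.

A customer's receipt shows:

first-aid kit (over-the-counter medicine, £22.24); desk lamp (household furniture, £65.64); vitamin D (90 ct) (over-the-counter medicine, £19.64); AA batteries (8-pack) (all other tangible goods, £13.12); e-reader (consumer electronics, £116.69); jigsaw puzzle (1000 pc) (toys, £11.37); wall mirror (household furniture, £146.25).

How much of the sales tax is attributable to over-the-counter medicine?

First-aid kit £22.24: over-the-counter medicine → 8% → £1.78
Vitamin D (90 ct) £19.64: over-the-counter medicine → 8% → £1.57
Tax on over-the-counter medicine = £1.78 + £1.57 = £3.35

£3.35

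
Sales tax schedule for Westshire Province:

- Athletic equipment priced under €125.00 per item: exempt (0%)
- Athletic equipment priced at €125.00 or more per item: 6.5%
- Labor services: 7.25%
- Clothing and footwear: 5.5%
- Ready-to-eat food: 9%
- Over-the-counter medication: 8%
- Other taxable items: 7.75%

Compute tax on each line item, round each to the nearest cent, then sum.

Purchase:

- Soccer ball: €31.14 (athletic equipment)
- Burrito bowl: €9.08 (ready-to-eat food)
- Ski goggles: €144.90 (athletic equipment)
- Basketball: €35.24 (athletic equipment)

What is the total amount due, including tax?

€230.60

Soccer ball €31.14: athletic equipment, under €125.00 → 0% → €0.00
Burrito bowl €9.08: ready-to-eat food → 9% → €0.82
Ski goggles €144.90: athletic equipment, €125.00 or more → 6.5% → €9.42
Basketball €35.24: athletic equipment, under €125.00 → 0% → €0.00
Subtotal = €220.36; tax = €10.24; total due = €230.60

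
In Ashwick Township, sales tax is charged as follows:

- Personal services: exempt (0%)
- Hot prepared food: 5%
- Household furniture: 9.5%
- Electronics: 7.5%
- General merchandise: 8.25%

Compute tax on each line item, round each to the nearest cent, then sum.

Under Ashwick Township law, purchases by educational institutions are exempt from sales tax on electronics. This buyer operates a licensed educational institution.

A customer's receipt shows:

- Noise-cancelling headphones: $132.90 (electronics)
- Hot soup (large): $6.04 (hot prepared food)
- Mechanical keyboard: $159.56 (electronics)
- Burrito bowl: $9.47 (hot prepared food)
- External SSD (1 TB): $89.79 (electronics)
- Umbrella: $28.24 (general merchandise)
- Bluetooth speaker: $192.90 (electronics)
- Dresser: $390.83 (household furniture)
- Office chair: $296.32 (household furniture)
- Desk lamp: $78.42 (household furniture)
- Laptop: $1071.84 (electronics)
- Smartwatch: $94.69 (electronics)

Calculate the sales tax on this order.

Noise-cancelling headphones $132.90: electronics, buyer-exempt → 0% → $0.00
Hot soup (large) $6.04: hot prepared food → 5% → $0.30
Mechanical keyboard $159.56: electronics, buyer-exempt → 0% → $0.00
Burrito bowl $9.47: hot prepared food → 5% → $0.47
External SSD (1 TB) $89.79: electronics, buyer-exempt → 0% → $0.00
Umbrella $28.24: general merchandise → 8.25% → $2.33
Bluetooth speaker $192.90: electronics, buyer-exempt → 0% → $0.00
Dresser $390.83: household furniture → 9.5% → $37.13
Office chair $296.32: household furniture → 9.5% → $28.15
Desk lamp $78.42: household furniture → 9.5% → $7.45
Laptop $1071.84: electronics, buyer-exempt → 0% → $0.00
Smartwatch $94.69: electronics, buyer-exempt → 0% → $0.00
Total tax = $0.30 + $0.47 + $2.33 + $37.13 + $28.15 + $7.45 = $75.83

$75.83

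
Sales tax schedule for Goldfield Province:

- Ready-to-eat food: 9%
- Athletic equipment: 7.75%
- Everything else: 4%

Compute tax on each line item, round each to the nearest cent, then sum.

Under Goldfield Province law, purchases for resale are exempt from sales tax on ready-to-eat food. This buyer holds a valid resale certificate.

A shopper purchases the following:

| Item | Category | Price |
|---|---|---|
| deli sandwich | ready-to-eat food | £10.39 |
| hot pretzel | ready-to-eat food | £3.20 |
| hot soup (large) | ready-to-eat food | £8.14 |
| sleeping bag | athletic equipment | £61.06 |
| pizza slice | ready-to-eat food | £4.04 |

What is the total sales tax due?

Deli sandwich £10.39: ready-to-eat food, buyer-exempt → 0% → £0.00
Hot pretzel £3.20: ready-to-eat food, buyer-exempt → 0% → £0.00
Hot soup (large) £8.14: ready-to-eat food, buyer-exempt → 0% → £0.00
Sleeping bag £61.06: athletic equipment → 7.75% → £4.73
Pizza slice £4.04: ready-to-eat food, buyer-exempt → 0% → £0.00
Total tax = £4.73

£4.73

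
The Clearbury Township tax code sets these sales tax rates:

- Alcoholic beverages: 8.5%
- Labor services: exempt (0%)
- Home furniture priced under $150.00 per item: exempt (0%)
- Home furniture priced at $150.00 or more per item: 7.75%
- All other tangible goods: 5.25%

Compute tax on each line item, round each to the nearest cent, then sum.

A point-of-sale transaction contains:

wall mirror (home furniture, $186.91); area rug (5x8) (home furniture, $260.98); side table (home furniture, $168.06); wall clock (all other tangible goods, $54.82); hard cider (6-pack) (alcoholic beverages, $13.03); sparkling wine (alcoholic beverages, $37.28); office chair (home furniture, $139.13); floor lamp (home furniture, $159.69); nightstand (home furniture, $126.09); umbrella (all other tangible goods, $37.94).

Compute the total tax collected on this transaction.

$69.27

Wall mirror $186.91: home furniture, $150.00 or more → 7.75% → $14.49
Area rug (5x8) $260.98: home furniture, $150.00 or more → 7.75% → $20.23
Side table $168.06: home furniture, $150.00 or more → 7.75% → $13.02
Wall clock $54.82: all other tangible goods → 5.25% → $2.88
Hard cider (6-pack) $13.03: alcoholic beverages → 8.5% → $1.11
Sparkling wine $37.28: alcoholic beverages → 8.5% → $3.17
Office chair $139.13: home furniture, under $150.00 → 0% → $0.00
Floor lamp $159.69: home furniture, $150.00 or more → 7.75% → $12.38
Nightstand $126.09: home furniture, under $150.00 → 0% → $0.00
Umbrella $37.94: all other tangible goods → 5.25% → $1.99
Total tax = $14.49 + $20.23 + $13.02 + $2.88 + $1.11 + $3.17 + $12.38 + $1.99 = $69.27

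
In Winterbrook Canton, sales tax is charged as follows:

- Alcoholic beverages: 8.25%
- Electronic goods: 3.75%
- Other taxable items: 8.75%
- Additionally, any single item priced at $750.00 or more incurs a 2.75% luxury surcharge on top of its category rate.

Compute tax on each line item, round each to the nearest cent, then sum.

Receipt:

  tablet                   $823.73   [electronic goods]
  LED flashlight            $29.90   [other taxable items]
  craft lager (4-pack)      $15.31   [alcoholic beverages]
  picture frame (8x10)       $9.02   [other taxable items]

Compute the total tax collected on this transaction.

Tablet $823.73: electronic goods → 3.75% + 2.75% surcharge = 6.5% → $53.54
LED flashlight $29.90: other taxable items → 8.75% → $2.62
Craft lager (4-pack) $15.31: alcoholic beverages → 8.25% → $1.26
Picture frame (8x10) $9.02: other taxable items → 8.75% → $0.79
Total tax = $53.54 + $2.62 + $1.26 + $0.79 = $58.21

$58.21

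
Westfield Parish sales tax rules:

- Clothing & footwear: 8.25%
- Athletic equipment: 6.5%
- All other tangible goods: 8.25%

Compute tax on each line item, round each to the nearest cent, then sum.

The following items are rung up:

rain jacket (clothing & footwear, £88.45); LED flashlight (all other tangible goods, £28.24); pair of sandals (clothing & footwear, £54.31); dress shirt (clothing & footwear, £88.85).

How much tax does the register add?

Rain jacket £88.45: clothing & footwear → 8.25% → £7.30
LED flashlight £28.24: all other tangible goods → 8.25% → £2.33
Pair of sandals £54.31: clothing & footwear → 8.25% → £4.48
Dress shirt £88.85: clothing & footwear → 8.25% → £7.33
Total tax = £7.30 + £2.33 + £4.48 + £7.33 = £21.44

£21.44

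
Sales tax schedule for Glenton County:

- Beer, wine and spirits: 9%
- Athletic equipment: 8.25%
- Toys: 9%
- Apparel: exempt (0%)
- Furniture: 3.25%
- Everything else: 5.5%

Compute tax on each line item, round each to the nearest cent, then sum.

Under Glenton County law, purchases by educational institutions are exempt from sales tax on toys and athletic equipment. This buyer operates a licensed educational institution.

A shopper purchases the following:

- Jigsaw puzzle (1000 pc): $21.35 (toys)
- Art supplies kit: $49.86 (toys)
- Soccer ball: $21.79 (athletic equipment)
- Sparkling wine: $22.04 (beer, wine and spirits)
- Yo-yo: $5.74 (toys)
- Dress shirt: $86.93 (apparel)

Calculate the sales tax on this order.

Jigsaw puzzle (1000 pc) $21.35: toys, buyer-exempt → 0% → $0.00
Art supplies kit $49.86: toys, buyer-exempt → 0% → $0.00
Soccer ball $21.79: athletic equipment, buyer-exempt → 0% → $0.00
Sparkling wine $22.04: beer, wine and spirits → 9% → $1.98
Yo-yo $5.74: toys, buyer-exempt → 0% → $0.00
Dress shirt $86.93: apparel → 0% → $0.00
Total tax = $1.98

$1.98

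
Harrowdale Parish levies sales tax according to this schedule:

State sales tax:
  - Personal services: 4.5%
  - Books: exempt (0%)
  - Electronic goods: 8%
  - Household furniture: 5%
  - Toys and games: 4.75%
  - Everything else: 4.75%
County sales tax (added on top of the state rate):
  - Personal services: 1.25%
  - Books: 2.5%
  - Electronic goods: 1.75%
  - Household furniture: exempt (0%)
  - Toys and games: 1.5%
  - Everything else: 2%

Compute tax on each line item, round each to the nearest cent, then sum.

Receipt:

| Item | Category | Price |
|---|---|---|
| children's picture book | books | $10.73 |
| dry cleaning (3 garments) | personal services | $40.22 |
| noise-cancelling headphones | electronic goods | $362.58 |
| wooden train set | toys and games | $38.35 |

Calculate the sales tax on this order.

Children's picture book $10.73: books → 0% + 2.5% county = 2.5% → $0.27
Dry cleaning (3 garments) $40.22: personal services → 4.5% + 1.25% county = 5.75% → $2.31
Noise-cancelling headphones $362.58: electronic goods → 8% + 1.75% county = 9.75% → $35.35
Wooden train set $38.35: toys and games → 4.75% + 1.5% county = 6.25% → $2.40
Total tax = $0.27 + $2.31 + $35.35 + $2.40 = $40.33

$40.33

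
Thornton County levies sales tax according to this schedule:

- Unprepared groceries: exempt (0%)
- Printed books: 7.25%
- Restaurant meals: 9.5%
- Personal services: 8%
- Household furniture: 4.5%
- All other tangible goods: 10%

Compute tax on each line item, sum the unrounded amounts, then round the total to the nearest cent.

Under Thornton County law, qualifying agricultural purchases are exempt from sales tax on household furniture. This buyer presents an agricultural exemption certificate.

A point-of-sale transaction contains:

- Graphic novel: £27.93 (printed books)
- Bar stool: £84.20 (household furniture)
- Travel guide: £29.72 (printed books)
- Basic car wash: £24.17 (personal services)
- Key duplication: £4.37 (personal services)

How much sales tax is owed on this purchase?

£6.46

Graphic novel £27.93: printed books → 7.25% → £2.024925
Bar stool £84.20: household furniture, buyer-exempt → 0% → £0.00
Travel guide £29.72: printed books → 7.25% → £2.1547
Basic car wash £24.17: personal services → 8% → £1.9336
Key duplication £4.37: personal services → 8% → £0.3496
Unrounded tax sum = £6.462825 → £6.46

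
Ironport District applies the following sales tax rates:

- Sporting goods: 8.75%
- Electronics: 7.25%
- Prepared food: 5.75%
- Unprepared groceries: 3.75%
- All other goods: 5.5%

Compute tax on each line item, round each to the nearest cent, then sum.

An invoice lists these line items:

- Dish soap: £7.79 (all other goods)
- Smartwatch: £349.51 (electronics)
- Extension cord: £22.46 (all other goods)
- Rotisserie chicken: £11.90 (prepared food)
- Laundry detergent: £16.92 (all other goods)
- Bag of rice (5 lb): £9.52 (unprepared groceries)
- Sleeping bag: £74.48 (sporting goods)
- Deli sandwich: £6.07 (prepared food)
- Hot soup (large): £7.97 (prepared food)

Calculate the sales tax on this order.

£36.31

Dish soap £7.79: all other goods → 5.5% → £0.43
Smartwatch £349.51: electronics → 7.25% → £25.34
Extension cord £22.46: all other goods → 5.5% → £1.24
Rotisserie chicken £11.90: prepared food → 5.75% → £0.68
Laundry detergent £16.92: all other goods → 5.5% → £0.93
Bag of rice (5 lb) £9.52: unprepared groceries → 3.75% → £0.36
Sleeping bag £74.48: sporting goods → 8.75% → £6.52
Deli sandwich £6.07: prepared food → 5.75% → £0.35
Hot soup (large) £7.97: prepared food → 5.75% → £0.46
Total tax = £0.43 + £25.34 + £1.24 + £0.68 + £0.93 + £0.36 + £6.52 + £0.35 + £0.46 = £36.31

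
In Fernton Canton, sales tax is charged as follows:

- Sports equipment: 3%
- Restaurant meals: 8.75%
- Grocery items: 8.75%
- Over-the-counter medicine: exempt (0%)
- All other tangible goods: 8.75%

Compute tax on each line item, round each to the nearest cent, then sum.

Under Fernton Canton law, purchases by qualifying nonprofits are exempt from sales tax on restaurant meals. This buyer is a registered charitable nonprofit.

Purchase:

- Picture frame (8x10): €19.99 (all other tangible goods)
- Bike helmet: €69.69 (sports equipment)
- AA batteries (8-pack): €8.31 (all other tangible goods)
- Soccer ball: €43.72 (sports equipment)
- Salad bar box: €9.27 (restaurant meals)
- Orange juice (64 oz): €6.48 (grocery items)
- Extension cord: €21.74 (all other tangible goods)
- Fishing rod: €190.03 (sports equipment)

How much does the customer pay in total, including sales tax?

Picture frame (8x10) €19.99: all other tangible goods → 8.75% → €1.75
Bike helmet €69.69: sports equipment → 3% → €2.09
AA batteries (8-pack) €8.31: all other tangible goods → 8.75% → €0.73
Soccer ball €43.72: sports equipment → 3% → €1.31
Salad bar box €9.27: restaurant meals, buyer-exempt → 0% → €0.00
Orange juice (64 oz) €6.48: grocery items → 8.75% → €0.57
Extension cord €21.74: all other tangible goods → 8.75% → €1.90
Fishing rod €190.03: sports equipment → 3% → €5.70
Subtotal = €369.23; tax = €14.05; total due = €383.28

€383.28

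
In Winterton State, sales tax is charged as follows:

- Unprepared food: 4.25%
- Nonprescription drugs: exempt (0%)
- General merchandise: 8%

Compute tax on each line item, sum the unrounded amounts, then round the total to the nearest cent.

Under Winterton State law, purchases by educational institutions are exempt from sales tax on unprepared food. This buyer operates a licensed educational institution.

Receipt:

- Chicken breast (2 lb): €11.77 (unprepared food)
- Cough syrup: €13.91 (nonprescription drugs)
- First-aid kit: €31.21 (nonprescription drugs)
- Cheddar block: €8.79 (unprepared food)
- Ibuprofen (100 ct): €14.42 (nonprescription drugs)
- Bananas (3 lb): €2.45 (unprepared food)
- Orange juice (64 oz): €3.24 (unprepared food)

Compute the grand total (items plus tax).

€85.79

Chicken breast (2 lb) €11.77: unprepared food, buyer-exempt → 0% → €0.00
Cough syrup €13.91: nonprescription drugs → 0% → €0.00
First-aid kit €31.21: nonprescription drugs → 0% → €0.00
Cheddar block €8.79: unprepared food, buyer-exempt → 0% → €0.00
Ibuprofen (100 ct) €14.42: nonprescription drugs → 0% → €0.00
Bananas (3 lb) €2.45: unprepared food, buyer-exempt → 0% → €0.00
Orange juice (64 oz) €3.24: unprepared food, buyer-exempt → 0% → €0.00
Subtotal = €85.79; unrounded tax = €0.00 → €0.00; total due = €85.79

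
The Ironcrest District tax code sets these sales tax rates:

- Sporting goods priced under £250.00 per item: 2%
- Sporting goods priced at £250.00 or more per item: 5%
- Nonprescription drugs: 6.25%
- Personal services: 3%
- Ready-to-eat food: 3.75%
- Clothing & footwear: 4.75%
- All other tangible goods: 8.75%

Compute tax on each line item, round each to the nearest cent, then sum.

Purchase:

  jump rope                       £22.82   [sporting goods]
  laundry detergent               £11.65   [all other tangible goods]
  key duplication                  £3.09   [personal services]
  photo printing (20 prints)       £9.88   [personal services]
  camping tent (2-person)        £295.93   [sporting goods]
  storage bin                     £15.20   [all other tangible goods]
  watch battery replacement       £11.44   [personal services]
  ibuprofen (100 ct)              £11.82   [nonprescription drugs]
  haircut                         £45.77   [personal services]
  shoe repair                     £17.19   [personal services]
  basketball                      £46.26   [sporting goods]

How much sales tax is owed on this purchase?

£21.90

Jump rope £22.82: sporting goods, under £250.00 → 2% → £0.46
Laundry detergent £11.65: all other tangible goods → 8.75% → £1.02
Key duplication £3.09: personal services → 3% → £0.09
Photo printing (20 prints) £9.88: personal services → 3% → £0.30
Camping tent (2-person) £295.93: sporting goods, £250.00 or more → 5% → £14.80
Storage bin £15.20: all other tangible goods → 8.75% → £1.33
Watch battery replacement £11.44: personal services → 3% → £0.34
Ibuprofen (100 ct) £11.82: nonprescription drugs → 6.25% → £0.74
Haircut £45.77: personal services → 3% → £1.37
Shoe repair £17.19: personal services → 3% → £0.52
Basketball £46.26: sporting goods, under £250.00 → 2% → £0.93
Total tax = £0.46 + £1.02 + £0.09 + £0.30 + £14.80 + £1.33 + £0.34 + £0.74 + £1.37 + £0.52 + £0.93 = £21.90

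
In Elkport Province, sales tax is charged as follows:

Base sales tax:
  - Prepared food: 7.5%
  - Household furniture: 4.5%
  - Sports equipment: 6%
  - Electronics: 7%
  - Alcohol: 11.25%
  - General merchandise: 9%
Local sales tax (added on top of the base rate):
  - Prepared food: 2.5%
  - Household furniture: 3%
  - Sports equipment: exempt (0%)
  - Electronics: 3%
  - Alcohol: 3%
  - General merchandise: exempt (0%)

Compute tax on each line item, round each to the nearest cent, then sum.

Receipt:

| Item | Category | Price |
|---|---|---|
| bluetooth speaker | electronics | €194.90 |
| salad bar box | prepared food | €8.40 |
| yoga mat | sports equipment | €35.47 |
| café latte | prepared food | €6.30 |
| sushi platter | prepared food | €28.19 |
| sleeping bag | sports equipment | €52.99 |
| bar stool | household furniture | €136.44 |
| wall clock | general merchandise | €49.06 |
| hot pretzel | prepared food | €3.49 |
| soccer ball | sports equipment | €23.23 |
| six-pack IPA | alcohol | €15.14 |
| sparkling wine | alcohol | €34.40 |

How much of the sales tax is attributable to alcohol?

€7.06

Six-pack IPA €15.14: alcohol → 11.25% + 3% local = 14.25% → €2.16
Sparkling wine €34.40: alcohol → 11.25% + 3% local = 14.25% → €4.90
Tax on alcohol = €2.16 + €4.90 = €7.06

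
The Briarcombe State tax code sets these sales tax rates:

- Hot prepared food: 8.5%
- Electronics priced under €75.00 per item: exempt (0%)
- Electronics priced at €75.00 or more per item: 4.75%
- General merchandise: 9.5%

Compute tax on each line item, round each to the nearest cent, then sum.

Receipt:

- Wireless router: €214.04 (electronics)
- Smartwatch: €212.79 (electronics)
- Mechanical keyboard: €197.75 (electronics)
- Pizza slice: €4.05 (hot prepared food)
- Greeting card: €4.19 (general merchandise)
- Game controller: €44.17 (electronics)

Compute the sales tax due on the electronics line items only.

Wireless router €214.04: electronics, €75.00 or more → 4.75% → €10.17
Smartwatch €212.79: electronics, €75.00 or more → 4.75% → €10.11
Mechanical keyboard €197.75: electronics, €75.00 or more → 4.75% → €9.39
Game controller €44.17: electronics, under €75.00 → 0% → €0.00
Tax on electronics = €10.17 + €10.11 + €9.39 + €0.00 = €29.67

€29.67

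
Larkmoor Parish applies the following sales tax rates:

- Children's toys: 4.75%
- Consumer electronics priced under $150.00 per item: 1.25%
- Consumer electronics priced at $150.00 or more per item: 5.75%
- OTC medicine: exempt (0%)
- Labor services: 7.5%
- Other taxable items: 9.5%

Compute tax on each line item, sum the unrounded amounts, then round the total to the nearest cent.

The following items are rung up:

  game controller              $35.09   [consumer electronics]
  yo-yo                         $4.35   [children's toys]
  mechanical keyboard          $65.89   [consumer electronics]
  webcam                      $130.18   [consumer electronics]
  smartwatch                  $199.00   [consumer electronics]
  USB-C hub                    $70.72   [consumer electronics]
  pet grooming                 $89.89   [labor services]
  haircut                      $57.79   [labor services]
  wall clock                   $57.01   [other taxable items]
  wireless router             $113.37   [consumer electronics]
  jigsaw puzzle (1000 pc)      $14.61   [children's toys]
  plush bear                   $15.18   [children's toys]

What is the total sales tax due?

Game controller $35.09: consumer electronics, under $150.00 → 1.25% → $0.438625
Yo-yo $4.35: children's toys → 4.75% → $0.206625
Mechanical keyboard $65.89: consumer electronics, under $150.00 → 1.25% → $0.823625
Webcam $130.18: consumer electronics, under $150.00 → 1.25% → $1.62725
Smartwatch $199.00: consumer electronics, $150.00 or more → 5.75% → $11.4425
USB-C hub $70.72: consumer electronics, under $150.00 → 1.25% → $0.884
Pet grooming $89.89: labor services → 7.5% → $6.74175
Haircut $57.79: labor services → 7.5% → $4.33425
Wall clock $57.01: other taxable items → 9.5% → $5.41595
Wireless router $113.37: consumer electronics, under $150.00 → 1.25% → $1.417125
Jigsaw puzzle (1000 pc) $14.61: children's toys → 4.75% → $0.693975
Plush bear $15.18: children's toys → 4.75% → $0.72105
Unrounded tax sum = $34.746725 → $34.75

$34.75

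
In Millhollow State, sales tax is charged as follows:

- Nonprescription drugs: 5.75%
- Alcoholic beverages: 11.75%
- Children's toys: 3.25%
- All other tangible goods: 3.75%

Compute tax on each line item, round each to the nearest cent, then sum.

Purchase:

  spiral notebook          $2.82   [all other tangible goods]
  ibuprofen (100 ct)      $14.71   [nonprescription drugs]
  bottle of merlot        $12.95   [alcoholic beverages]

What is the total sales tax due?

Spiral notebook $2.82: all other tangible goods → 3.75% → $0.11
Ibuprofen (100 ct) $14.71: nonprescription drugs → 5.75% → $0.85
Bottle of merlot $12.95: alcoholic beverages → 11.75% → $1.52
Total tax = $0.11 + $0.85 + $1.52 = $2.48

$2.48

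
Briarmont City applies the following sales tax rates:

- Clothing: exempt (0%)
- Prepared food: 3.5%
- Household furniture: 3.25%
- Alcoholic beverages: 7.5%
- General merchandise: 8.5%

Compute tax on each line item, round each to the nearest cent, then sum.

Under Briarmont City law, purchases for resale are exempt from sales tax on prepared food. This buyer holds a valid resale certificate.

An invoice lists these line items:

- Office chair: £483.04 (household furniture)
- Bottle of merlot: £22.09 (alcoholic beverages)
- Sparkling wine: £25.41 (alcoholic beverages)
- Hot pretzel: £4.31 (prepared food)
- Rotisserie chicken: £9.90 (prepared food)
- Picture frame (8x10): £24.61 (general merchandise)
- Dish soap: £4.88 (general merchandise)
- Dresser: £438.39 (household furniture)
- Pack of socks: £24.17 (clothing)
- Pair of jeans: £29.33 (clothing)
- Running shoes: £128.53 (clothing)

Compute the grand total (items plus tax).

£1230.68

Office chair £483.04: household furniture → 3.25% → £15.70
Bottle of merlot £22.09: alcoholic beverages → 7.5% → £1.66
Sparkling wine £25.41: alcoholic beverages → 7.5% → £1.91
Hot pretzel £4.31: prepared food, buyer-exempt → 0% → £0.00
Rotisserie chicken £9.90: prepared food, buyer-exempt → 0% → £0.00
Picture frame (8x10) £24.61: general merchandise → 8.5% → £2.09
Dish soap £4.88: general merchandise → 8.5% → £0.41
Dresser £438.39: household furniture → 3.25% → £14.25
Pack of socks £24.17: clothing → 0% → £0.00
Pair of jeans £29.33: clothing → 0% → £0.00
Running shoes £128.53: clothing → 0% → £0.00
Subtotal = £1194.66; tax = £36.02; total due = £1230.68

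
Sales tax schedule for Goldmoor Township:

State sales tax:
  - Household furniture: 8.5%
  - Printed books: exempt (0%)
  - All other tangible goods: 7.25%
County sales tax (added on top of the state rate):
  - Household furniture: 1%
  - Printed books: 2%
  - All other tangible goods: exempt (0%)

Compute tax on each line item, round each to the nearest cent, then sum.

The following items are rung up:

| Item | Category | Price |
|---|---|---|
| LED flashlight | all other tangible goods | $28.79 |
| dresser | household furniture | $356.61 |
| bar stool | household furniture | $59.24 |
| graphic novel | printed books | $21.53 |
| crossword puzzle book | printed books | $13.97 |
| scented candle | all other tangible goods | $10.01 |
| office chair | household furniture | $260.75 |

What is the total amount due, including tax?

$818.71

LED flashlight $28.79: all other tangible goods → 7.25% + 0% county = 7.25% → $2.09
Dresser $356.61: household furniture → 8.5% + 1% county = 9.5% → $33.88
Bar stool $59.24: household furniture → 8.5% + 1% county = 9.5% → $5.63
Graphic novel $21.53: printed books → 0% + 2% county = 2% → $0.43
Crossword puzzle book $13.97: printed books → 0% + 2% county = 2% → $0.28
Scented candle $10.01: all other tangible goods → 7.25% + 0% county = 7.25% → $0.73
Office chair $260.75: household furniture → 8.5% + 1% county = 9.5% → $24.77
Subtotal = $750.90; tax = $67.81; total due = $818.71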